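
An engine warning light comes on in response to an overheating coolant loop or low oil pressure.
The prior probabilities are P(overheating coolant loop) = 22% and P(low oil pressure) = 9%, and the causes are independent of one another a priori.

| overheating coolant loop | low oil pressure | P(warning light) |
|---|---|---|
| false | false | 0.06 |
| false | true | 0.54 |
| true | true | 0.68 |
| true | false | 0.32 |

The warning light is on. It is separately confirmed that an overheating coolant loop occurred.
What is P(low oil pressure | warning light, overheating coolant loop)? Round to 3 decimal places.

P(low oil pressure | warning light, overheating coolant loop) ≈ 0.174

P(warning light | overheating coolant loop) = 0.32*0.91 + 0.68*0.09 = 0.291200 + 0.061200 = 0.352400
Restricting to configurations with low oil pressure present: 0.68*0.09 = 0.061200.
So P(low oil pressure | warning light, overheating coolant loop) = 0.061200/0.352400 ≈ 0.174.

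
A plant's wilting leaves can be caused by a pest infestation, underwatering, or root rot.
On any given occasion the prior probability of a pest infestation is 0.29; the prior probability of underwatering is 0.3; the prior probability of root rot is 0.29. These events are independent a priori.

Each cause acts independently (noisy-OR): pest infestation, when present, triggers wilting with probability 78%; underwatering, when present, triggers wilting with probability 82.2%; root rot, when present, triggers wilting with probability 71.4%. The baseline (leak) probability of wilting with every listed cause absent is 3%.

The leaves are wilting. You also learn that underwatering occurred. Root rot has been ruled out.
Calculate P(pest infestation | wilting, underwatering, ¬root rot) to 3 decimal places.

P(pest infestation | wilting, underwatering, ¬root rot) ≈ 0.322

Under noisy-OR, P(wilting | causes) = 1 − (1−0.03)·∏(1−qᵢ) over the active causes.
Enumerate both values of pest infestation and weight by the priors:
  P(wilting | underwatering, ¬root rot) = 0.82734*0.71 + 0.962015*0.29
        = 0.587411 + 0.278984 = 0.866395
The terms with pest infestation present sum to 0.278984, so
  P(pest infestation | wilting, underwatering, ¬root rot) = 0.278984 / 0.866395 ≈ 0.322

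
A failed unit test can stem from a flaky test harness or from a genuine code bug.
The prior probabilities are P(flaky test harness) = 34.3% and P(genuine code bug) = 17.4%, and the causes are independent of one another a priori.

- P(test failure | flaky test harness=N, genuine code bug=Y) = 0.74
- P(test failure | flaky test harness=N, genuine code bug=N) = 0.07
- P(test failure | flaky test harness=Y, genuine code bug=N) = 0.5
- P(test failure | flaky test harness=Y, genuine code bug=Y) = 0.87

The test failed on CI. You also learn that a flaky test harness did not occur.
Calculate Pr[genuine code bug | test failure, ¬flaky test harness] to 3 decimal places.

Enumerate both values of genuine code bug and weight by the priors:
  P(test failure | ¬flaky test harness) = 0.07*0.826 + 0.74*0.174
        = 0.057820 + 0.128760 = 0.186580
The terms with genuine code bug present sum to 0.128760, so
  P(genuine code bug | test failure, ¬flaky test harness) = 0.128760 / 0.186580 ≈ 0.690

Pr[genuine code bug | test failure, ¬flaky test harness] ≈ 0.690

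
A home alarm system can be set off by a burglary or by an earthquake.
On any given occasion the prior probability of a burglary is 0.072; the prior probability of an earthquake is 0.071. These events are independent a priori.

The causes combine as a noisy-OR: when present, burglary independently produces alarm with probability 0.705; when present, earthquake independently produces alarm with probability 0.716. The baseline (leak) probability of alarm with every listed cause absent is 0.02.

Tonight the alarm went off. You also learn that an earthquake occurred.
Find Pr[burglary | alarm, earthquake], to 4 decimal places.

Pr[burglary | alarm, earthquake] ≈ 0.0898

Under noisy-OR, P(alarm | causes) = 1 − (1−0.02)·∏(1−qᵢ) over the active causes.
Weight on burglary=true, given the evidence: 0.917896·0.072 = 0.066089
Normalizer over all consistent configurations: 0.72168·0.928 + 0.917896·0.072 = 0.735808
Posterior = 0.066089 / 0.735808 ≈ 0.0898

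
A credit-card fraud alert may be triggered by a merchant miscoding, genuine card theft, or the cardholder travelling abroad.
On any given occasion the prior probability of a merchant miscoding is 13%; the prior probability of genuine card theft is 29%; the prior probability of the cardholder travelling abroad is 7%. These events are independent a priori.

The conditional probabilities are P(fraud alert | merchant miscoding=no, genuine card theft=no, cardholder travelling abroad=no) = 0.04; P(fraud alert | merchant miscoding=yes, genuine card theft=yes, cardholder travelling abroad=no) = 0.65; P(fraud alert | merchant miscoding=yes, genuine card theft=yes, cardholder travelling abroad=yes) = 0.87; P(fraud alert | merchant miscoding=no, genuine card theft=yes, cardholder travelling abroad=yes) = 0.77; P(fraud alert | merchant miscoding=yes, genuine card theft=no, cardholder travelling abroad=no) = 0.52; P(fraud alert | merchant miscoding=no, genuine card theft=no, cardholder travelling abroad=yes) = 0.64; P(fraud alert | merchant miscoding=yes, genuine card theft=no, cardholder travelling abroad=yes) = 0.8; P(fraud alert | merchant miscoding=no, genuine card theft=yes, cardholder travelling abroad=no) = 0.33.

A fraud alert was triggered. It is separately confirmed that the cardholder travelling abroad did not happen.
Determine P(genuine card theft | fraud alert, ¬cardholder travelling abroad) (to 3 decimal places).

P(genuine card theft | fraud alert, ¬cardholder travelling abroad) ≈ 0.597

By total probability over the 4 (merchant miscoding, genuine card theft) configurations:
  P(fraud alert | ¬cardholder travelling abroad) = 0.04·0.87·0.71 + 0.33·0.87·0.29 + 0.52·0.13·0.71 + 0.65·0.13·0.29
        = 0.024708 + 0.083259 + 0.047996 + 0.024505 = 0.180468
Configurations with genuine card theft contribute 0.107764, so
  P(genuine card theft | fraud alert, ¬cardholder travelling abroad) = 0.107764 / 0.180468 ≈ 0.597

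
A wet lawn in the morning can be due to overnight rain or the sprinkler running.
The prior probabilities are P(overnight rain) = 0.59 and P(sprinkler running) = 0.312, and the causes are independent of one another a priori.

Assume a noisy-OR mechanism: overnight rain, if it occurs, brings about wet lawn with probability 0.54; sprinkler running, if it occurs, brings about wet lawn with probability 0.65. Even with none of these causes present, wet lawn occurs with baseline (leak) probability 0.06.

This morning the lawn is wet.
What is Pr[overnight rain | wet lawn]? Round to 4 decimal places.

Under noisy-OR, P(wet lawn | causes) = 1 − (1−0.06)·∏(1−qᵢ) over the active causes.
Sum P(wet lawn|·) weighted by the priors over the 4 (overnight rain, sprinkler running) configurations:
  P(wet lawn) = 0.06*0.41*0.688 + 0.671*0.41*0.312 + 0.5676*0.59*0.688 + 0.84866*0.59*0.312
        = 0.016925 + 0.085834 + 0.230400 + 0.156221 = 0.489380
The terms with overnight rain present sum to 0.386621, so
  P(overnight rain | wet lawn) = 0.386621 / 0.489380 ≈ 0.7900

Pr[overnight rain | wet lawn] ≈ 0.7900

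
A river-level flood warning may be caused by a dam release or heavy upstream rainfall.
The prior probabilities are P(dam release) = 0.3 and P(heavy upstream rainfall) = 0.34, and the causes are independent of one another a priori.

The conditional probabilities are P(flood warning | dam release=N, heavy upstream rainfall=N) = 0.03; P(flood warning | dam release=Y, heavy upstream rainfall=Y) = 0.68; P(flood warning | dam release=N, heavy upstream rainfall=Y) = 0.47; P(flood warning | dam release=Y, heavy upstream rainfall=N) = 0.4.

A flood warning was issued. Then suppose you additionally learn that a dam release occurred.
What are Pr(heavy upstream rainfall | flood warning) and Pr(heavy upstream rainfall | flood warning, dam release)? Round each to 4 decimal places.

Pr(heavy upstream rainfall | flood warning) ≈ 0.6607; Pr(heavy upstream rainfall | flood warning, dam release) ≈ 0.4669

P(flood warning) = 0.03·0.7·0.66 + 0.47·0.7·0.34 + 0.4·0.3·0.66 + 0.68·0.3·0.34 = 0.013860 + 0.111860 + 0.079200 + 0.069360 = 0.274280
Restricting to configurations with heavy upstream rainfall present: 0.111860 + 0.069360 = 0.181220.
P(heavy upstream rainfall | flood warning) = 0.181220 / 0.274280 ≈ 0.6607

Now also conditioning on dam release=true:
By total probability over both values of heavy upstream rainfall:
  P(flood warning | dam release) = 0.4×0.66 + 0.68×0.34
        = 0.264000 + 0.231200 = 0.495200
Keeping only the heavy upstream rainfall-present terms gives 0.231200, so
  P(heavy upstream rainfall | flood warning, dam release) = 0.231200 / 0.495200 ≈ 0.4669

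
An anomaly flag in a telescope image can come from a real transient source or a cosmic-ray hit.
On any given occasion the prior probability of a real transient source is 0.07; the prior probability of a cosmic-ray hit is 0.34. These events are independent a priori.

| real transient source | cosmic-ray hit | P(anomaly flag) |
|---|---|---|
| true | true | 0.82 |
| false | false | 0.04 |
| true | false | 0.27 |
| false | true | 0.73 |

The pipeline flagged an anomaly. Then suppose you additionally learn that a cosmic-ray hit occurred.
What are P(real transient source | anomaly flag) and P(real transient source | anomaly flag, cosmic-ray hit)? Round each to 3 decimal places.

P(anomaly flag) = 0.04·0.93·0.66 + 0.73·0.93·0.34 + 0.27·0.07·0.66 + 0.82·0.07·0.34 = 0.024552 + 0.230826 + 0.012474 + 0.019516 = 0.287368
Restricting to configurations with real transient source present: 0.012474 + 0.019516 = 0.031990.
P(real transient source | anomaly flag) = 0.031990 / 0.287368 ≈ 0.111

Now condition on the additional information:
By total probability over both values of real transient source:
  P(anomaly flag | cosmic-ray hit) = 0.73·0.93 + 0.82·0.07
        = 0.678900 + 0.057400 = 0.736300
Configurations with real transient source contribute 0.057400, so
  P(real transient source | anomaly flag, cosmic-ray hit) = 0.057400 / 0.736300 ≈ 0.078
— cosmic-ray hit explains away the evidence for real transient source.

P(real transient source | anomaly flag) ≈ 0.111; P(real transient source | anomaly flag, cosmic-ray hit) ≈ 0.078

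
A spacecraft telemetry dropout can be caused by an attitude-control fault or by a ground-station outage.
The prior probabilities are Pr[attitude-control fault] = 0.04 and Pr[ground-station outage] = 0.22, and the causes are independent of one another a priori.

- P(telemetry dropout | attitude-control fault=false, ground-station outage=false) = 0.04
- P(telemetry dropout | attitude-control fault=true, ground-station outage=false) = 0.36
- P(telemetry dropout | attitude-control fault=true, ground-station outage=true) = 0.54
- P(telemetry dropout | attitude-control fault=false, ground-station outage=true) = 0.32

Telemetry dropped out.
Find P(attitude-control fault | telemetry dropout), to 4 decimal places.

For the numerator, keep only attitude-control fault=true terms: 0.011232 + 0.004752 = 0.015984
Normalizer over all consistent configurations: 0.04×0.96×0.78 + 0.32×0.96×0.22 + 0.36×0.04×0.78 + 0.54×0.04×0.22 = 0.113520
P(attitude-control fault | telemetry dropout) = 0.015984/0.113520 ≈ 0.1408

P(attitude-control fault | telemetry dropout) ≈ 0.1408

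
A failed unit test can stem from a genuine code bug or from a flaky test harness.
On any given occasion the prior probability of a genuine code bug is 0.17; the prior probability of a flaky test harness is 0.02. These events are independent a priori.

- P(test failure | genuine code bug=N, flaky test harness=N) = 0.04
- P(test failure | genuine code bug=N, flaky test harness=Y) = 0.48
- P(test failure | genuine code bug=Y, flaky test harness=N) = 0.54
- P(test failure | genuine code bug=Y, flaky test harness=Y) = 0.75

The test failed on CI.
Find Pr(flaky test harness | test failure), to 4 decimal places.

Pr(flaky test harness | test failure) ≈ 0.0791

Numerator (weight on configurations with flaky test harness): 0.007968 + 0.002550 = 0.010518
Denominator P(test failure): 0.04×0.83×0.98 + 0.48×0.83×0.02 + 0.54×0.17×0.98 + 0.75×0.17×0.02 = 0.133018
P(flaky test harness | test failure) = 0.010518/0.133018 ≈ 0.0791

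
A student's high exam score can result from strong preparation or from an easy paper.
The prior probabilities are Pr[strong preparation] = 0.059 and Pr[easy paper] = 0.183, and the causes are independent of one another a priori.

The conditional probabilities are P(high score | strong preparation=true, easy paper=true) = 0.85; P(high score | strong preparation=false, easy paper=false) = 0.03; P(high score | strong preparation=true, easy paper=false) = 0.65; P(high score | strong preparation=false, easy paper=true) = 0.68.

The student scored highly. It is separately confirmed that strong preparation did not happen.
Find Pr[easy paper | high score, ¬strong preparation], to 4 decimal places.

Numerator (weight on configurations with easy paper): 0.68·0.183 = 0.124440
The normalizing constant is 0.03·0.817 + 0.68·0.183 = 0.148950
P(easy paper | high score, ¬strong preparation) = 0.124440/0.148950 ≈ 0.8354

Pr[easy paper | high score, ¬strong preparation] ≈ 0.8354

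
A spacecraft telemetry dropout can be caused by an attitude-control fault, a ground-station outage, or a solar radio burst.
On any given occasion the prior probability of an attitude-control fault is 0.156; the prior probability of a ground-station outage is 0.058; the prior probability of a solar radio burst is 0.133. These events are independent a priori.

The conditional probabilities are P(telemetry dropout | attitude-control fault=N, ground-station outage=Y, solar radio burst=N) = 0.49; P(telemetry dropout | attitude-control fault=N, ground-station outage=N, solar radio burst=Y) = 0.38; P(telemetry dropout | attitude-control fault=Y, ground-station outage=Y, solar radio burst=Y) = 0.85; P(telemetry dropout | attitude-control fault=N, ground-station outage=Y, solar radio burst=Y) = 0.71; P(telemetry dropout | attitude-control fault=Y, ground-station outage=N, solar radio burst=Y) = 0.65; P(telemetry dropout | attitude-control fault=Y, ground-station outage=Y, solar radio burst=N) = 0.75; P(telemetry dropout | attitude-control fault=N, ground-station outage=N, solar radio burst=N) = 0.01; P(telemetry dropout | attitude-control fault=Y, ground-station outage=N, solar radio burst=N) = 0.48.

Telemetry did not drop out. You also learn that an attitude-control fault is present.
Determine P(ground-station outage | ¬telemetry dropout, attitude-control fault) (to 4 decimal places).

P(ground-station outage | ¬telemetry dropout, attitude-control fault) ≈ 0.0285

P(¬telemetry dropout | attitude-control fault) = 0.52×0.942×0.867 + 0.35×0.942×0.133 + 0.25×0.058×0.867 + 0.15×0.058×0.133 = 0.424691 + 0.043850 + 0.012572 + 0.001157 = 0.482270
Restricting to configurations with ground-station outage present: 0.012572 + 0.001157 = 0.013729.
P(ground-station outage | ¬telemetry dropout, attitude-control fault) = 0.013729 / 0.482270 ≈ 0.0285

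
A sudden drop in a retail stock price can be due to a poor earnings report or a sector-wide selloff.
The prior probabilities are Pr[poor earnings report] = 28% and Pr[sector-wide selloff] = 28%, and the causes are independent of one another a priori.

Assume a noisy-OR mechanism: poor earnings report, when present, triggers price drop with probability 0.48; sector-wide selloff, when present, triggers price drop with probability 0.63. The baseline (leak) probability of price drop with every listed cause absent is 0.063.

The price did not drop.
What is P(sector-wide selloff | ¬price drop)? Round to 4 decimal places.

P(sector-wide selloff | ¬price drop) ≈ 0.1258

Under noisy-OR, P(price drop | causes) = 1 − (1−0.063)·∏(1−qᵢ) over the active causes.
P(¬price drop) = 0.937×0.72×0.72 + 0.34669×0.72×0.28 + 0.48724×0.28×0.72 + 0.180279×0.28×0.28 = 0.485741 + 0.069893 + 0.098228 + 0.014134 = 0.667996
Restricting to configurations with sector-wide selloff present: 0.069893 + 0.014134 = 0.084027.
P(sector-wide selloff | ¬price drop) = 0.084027 / 0.667996 ≈ 0.1258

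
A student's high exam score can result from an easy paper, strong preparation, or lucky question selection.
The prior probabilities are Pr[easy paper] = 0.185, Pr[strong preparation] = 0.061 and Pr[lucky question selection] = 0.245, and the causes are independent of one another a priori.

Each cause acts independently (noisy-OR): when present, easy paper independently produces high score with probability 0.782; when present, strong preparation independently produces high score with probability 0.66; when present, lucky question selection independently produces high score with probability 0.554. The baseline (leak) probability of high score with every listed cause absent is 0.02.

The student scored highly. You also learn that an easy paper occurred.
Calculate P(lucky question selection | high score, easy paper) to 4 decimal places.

Under noisy-OR, P(high score | causes) = 1 − (1−0.02)·∏(1−qᵢ) over the active causes.
P(high score | easy paper) = 0.78636*0.939*0.755 + 0.904717*0.939*0.245 + 0.927362*0.061*0.755 + 0.967604*0.061*0.245 = 0.557486 + 0.208135 + 0.042710 + 0.014461 = 0.822792
Restricting to configurations with lucky question selection present: 0.208135 + 0.014461 = 0.222596.
P(lucky question selection | high score, easy paper) = 0.222596 / 0.822792 ≈ 0.2705

P(lucky question selection | high score, easy paper) ≈ 0.2705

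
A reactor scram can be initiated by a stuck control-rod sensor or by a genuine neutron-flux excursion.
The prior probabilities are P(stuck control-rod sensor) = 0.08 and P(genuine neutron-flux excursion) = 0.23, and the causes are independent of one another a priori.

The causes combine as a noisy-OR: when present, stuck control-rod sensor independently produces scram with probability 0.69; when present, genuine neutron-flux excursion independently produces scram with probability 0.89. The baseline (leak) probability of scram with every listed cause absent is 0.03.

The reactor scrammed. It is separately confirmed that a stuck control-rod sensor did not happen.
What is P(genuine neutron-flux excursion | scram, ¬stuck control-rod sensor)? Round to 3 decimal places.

P(genuine neutron-flux excursion | scram, ¬stuck control-rod sensor) ≈ 0.899

Under noisy-OR, P(scram | causes) = 1 − (1−0.03)·∏(1−qᵢ) over the active causes.
Numerator (weight on configurations with genuine neutron-flux excursion): 0.8933·0.23 = 0.205459
The normalizing constant is 0.03·0.77 + 0.8933·0.23 = 0.228559
Posterior = 0.205459 / 0.228559 ≈ 0.899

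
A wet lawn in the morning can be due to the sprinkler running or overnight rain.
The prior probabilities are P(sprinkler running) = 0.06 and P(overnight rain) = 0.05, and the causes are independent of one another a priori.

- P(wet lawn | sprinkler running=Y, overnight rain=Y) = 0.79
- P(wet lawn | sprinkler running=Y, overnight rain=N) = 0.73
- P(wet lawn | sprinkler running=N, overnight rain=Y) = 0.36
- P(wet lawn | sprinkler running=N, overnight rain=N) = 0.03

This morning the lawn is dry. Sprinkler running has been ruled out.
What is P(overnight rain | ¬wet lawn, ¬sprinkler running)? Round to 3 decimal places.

Numerator (weight on configurations with overnight rain): 0.64×0.05 = 0.032000
Normalizer over all consistent configurations: 0.97×0.95 + 0.64×0.05 = 0.953500
Posterior = 0.032000 / 0.953500 ≈ 0.034

P(overnight rain | ¬wet lawn, ¬sprinkler running) ≈ 0.034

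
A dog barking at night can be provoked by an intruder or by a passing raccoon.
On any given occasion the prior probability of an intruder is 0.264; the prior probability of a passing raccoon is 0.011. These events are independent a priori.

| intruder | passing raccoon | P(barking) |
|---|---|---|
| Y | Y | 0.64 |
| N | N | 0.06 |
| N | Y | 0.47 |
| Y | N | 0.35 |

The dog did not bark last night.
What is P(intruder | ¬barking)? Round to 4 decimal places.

Enumerate the 4 (intruder, passing raccoon) configurations and weight by the priors:
  P(¬barking) = 0.94·0.736·0.989 + 0.53·0.736·0.011 + 0.65·0.264·0.989 + 0.36·0.264·0.011
        = 0.684230 + 0.004291 + 0.169712 + 0.001045 = 0.859278
Configurations with intruder contribute 0.170757, so
  P(intruder | ¬barking) = 0.170757 / 0.859278 ≈ 0.1987

P(intruder | ¬barking) ≈ 0.1987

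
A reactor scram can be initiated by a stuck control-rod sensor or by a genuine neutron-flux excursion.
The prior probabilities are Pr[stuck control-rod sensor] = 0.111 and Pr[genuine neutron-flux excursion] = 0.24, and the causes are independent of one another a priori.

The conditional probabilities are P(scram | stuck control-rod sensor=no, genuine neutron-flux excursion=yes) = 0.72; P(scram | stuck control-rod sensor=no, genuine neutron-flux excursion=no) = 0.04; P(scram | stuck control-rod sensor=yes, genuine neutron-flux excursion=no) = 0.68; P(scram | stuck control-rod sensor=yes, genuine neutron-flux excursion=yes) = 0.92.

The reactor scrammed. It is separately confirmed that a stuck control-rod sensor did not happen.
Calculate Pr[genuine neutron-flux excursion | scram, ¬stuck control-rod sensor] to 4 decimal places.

Pr[genuine neutron-flux excursion | scram, ¬stuck control-rod sensor] ≈ 0.8504

Enumerate both values of genuine neutron-flux excursion and weight by the priors:
  P(scram | ¬stuck control-rod sensor) = 0.04×0.76 + 0.72×0.24
        = 0.030400 + 0.172800 = 0.203200
Configurations with genuine neutron-flux excursion contribute 0.172800, so
  P(genuine neutron-flux excursion | scram, ¬stuck control-rod sensor) = 0.172800 / 0.203200 ≈ 0.8504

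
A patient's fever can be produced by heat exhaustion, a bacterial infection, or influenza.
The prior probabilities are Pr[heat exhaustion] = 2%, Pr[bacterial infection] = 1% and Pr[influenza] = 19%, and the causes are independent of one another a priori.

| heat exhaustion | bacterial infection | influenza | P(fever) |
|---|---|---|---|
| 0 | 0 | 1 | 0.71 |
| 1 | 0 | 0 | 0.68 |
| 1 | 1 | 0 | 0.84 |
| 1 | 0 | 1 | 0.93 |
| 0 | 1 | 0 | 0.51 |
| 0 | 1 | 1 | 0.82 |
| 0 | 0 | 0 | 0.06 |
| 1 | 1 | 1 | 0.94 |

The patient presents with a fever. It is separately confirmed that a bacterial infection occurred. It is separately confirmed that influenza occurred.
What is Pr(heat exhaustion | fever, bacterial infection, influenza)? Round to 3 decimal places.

P(fever | bacterial infection, influenza) = 0.82*0.98 + 0.94*0.02 = 0.803600 + 0.018800 = 0.822400
Restricting to configurations with heat exhaustion present: 0.94*0.02 = 0.018800.
Hence the posterior is 0.018800/0.822400 ≈ 0.023.

Pr(heat exhaustion | fever, bacterial infection, influenza) ≈ 0.023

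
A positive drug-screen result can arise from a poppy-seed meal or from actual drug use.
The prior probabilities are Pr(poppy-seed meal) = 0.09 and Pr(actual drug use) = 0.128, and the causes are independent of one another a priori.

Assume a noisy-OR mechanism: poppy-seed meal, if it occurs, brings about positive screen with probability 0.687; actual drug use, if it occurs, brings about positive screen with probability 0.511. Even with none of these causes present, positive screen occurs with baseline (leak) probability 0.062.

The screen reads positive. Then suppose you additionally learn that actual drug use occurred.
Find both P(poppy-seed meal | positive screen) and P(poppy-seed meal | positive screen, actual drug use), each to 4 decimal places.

Under noisy-OR, P(positive screen | causes) = 1 − (1−0.062)·∏(1−qᵢ) over the active causes.
By total probability over the 4 (poppy-seed meal, actual drug use) configurations:
  P(positive screen) = 0.062*0.91*0.872 + 0.541318*0.91*0.128 + 0.706406*0.09*0.872 + 0.856433*0.09*0.128
        = 0.049198 + 0.063053 + 0.055439 + 0.009866 = 0.177556
Keeping only the poppy-seed meal-present terms gives 0.065305, so
  P(poppy-seed meal | positive screen) = 0.065305 / 0.177556 ≈ 0.3678

Now condition on the additional information:
P(positive screen | actual drug use) = 0.541318*0.91 + 0.856433*0.09 = 0.492599 + 0.077079 = 0.569678
Restricting to configurations with poppy-seed meal present: 0.856433*0.09 = 0.077079.
So P(poppy-seed meal | positive screen, actual drug use) = 0.077079/0.569678 ≈ 0.1353.
— actual drug use explains away the evidence for poppy-seed meal.

P(poppy-seed meal | positive screen) ≈ 0.3678; P(poppy-seed meal | positive screen, actual drug use) ≈ 0.1353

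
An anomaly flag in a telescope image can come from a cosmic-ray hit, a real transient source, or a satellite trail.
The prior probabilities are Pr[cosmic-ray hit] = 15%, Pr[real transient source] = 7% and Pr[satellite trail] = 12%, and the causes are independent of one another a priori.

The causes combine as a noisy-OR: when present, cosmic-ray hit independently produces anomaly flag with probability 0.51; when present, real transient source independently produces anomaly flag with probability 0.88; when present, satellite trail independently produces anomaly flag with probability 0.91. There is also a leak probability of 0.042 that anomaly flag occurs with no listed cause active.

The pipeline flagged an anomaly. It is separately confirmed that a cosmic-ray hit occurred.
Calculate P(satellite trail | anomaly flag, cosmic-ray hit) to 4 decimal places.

P(satellite trail | anomaly flag, cosmic-ray hit) ≈ 0.1897

Under noisy-OR, P(anomaly flag | causes) = 1 − (1−0.042)·∏(1−qᵢ) over the active causes.
P(anomaly flag | cosmic-ray hit) = 0.53058·0.93·0.88 + 0.957752·0.93·0.12 + 0.94367·0.07·0.88 + 0.99493·0.07·0.12 = 0.434227 + 0.106885 + 0.058130 + 0.008357 = 0.607599
Restricting to configurations with satellite trail present: 0.106885 + 0.008357 = 0.115242.
P(satellite trail | anomaly flag, cosmic-ray hit) = 0.115242 / 0.607599 ≈ 0.1897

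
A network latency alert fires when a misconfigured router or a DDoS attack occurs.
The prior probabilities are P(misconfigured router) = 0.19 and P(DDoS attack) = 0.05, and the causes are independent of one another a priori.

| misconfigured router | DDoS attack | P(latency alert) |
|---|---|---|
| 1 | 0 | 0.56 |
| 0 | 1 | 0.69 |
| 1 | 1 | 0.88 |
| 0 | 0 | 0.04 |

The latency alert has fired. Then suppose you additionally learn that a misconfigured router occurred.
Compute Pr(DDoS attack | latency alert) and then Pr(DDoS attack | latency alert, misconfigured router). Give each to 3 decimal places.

P(latency alert) = 0.04*0.81*0.95 + 0.69*0.81*0.05 + 0.56*0.19*0.95 + 0.88*0.19*0.05 = 0.030780 + 0.027945 + 0.101080 + 0.008360 = 0.168165
Of this, 0.036305 comes from 0.027945 + 0.008360 (the DDoS attack=true cases).
So P(DDoS attack | latency alert) = 0.036305/0.168165 ≈ 0.216.

With the extra evidence:
For the numerator, keep only DDoS attack=true terms: 0.88×0.05 = 0.044000
The normalizing constant is 0.56×0.95 + 0.88×0.05 = 0.576000
P(DDoS attack | latency alert, misconfigured router) = 0.044000/0.576000 ≈ 0.076
— misconfigured router explains away the evidence for DDoS attack.

Pr(DDoS attack | latency alert) ≈ 0.216; Pr(DDoS attack | latency alert, misconfigured router) ≈ 0.076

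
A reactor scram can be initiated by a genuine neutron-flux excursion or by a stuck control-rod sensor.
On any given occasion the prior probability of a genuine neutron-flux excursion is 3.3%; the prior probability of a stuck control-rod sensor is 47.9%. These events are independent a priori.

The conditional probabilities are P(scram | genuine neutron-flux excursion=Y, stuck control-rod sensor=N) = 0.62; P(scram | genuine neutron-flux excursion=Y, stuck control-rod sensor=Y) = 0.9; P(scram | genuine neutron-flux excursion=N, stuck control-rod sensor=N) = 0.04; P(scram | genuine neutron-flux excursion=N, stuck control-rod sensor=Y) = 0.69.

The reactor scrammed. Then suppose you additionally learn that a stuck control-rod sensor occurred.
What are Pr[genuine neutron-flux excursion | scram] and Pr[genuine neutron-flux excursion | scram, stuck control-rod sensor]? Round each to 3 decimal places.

Pr[genuine neutron-flux excursion | scram] ≈ 0.068; Pr[genuine neutron-flux excursion | scram, stuck control-rod sensor] ≈ 0.043

By total probability over the 4 (genuine neutron-flux excursion, stuck control-rod sensor) configurations:
  P(scram) = 0.04·0.967·0.521 + 0.69·0.967·0.479 + 0.62·0.033·0.521 + 0.9·0.033·0.479
        = 0.020152 + 0.319603 + 0.010660 + 0.014226 = 0.364641
The terms with genuine neutron-flux excursion present sum to 0.024886, so
  P(genuine neutron-flux excursion | scram) = 0.024886 / 0.364641 ≈ 0.068

With the extra evidence:
P(scram | stuck control-rod sensor) = 0.69·0.967 + 0.9·0.033 = 0.667230 + 0.029700 = 0.696930
Restricting to configurations with genuine neutron-flux excursion present: 0.9·0.033 = 0.029700.
P(genuine neutron-flux excursion | scram, stuck control-rod sensor) = 0.029700 / 0.696930 ≈ 0.043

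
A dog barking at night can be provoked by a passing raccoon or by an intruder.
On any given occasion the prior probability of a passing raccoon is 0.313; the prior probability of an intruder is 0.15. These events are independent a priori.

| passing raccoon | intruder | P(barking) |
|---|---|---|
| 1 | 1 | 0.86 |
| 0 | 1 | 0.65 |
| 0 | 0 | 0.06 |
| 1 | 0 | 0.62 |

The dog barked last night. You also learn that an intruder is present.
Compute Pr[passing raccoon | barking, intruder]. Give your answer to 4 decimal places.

Pr[passing raccoon | barking, intruder] ≈ 0.3761

Weight on passing raccoon=true, given the evidence: 0.86·0.313 = 0.269180
The normalizing constant is 0.65·0.687 + 0.86·0.313 = 0.715730
Posterior = 0.269180 / 0.715730 ≈ 0.3761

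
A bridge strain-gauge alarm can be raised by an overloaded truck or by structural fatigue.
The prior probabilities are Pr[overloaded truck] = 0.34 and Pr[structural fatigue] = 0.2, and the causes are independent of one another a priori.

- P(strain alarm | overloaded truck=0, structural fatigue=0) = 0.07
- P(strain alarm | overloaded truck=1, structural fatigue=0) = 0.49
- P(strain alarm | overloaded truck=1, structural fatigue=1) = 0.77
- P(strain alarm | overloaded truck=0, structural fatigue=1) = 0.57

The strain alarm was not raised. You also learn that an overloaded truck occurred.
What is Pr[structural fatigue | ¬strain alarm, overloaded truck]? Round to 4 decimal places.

For the numerator, keep only structural fatigue=true terms: 0.23×0.2 = 0.046000
The normalizing constant is 0.51×0.8 + 0.23×0.2 = 0.454000
Posterior = 0.046000 / 0.454000 ≈ 0.1013

Pr[structural fatigue | ¬strain alarm, overloaded truck] ≈ 0.1013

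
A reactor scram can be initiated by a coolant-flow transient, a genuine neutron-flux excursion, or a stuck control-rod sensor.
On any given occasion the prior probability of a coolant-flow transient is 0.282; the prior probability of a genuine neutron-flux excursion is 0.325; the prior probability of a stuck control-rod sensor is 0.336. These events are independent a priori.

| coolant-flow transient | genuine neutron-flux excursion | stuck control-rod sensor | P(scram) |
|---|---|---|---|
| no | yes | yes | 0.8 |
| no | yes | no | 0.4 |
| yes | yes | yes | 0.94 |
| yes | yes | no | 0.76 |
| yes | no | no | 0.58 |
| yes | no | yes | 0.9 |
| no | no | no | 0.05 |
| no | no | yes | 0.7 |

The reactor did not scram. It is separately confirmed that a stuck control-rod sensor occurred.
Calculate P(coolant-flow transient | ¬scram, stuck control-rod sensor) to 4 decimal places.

P(coolant-flow transient | ¬scram, stuck control-rod sensor) ≈ 0.1133

Weight on coolant-flow transient=true, given the evidence: 0.019035 + 0.005499 = 0.024534
Normalizer over all consistent configurations: 0.3·0.718·0.675 + 0.2·0.718·0.325 + 0.1·0.282·0.675 + 0.06·0.282·0.325 = 0.216599
Posterior = 0.024534 / 0.216599 ≈ 0.1133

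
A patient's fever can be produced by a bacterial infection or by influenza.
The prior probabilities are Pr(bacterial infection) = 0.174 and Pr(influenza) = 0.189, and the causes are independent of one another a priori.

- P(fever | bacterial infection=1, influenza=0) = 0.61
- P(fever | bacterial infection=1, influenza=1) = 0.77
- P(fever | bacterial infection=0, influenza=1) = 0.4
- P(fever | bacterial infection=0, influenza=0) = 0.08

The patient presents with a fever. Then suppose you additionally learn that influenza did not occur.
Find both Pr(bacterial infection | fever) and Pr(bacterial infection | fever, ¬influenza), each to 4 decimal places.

Pr(bacterial infection | fever) ≈ 0.4898; Pr(bacterial infection | fever, ¬influenza) ≈ 0.6163

By total probability over the 4 (bacterial infection, influenza) configurations:
  P(fever) = 0.08×0.826×0.811 + 0.4×0.826×0.189 + 0.61×0.174×0.811 + 0.77×0.174×0.189
        = 0.053591 + 0.062446 + 0.086080 + 0.025322 = 0.227439
Configurations with bacterial infection contribute 0.111402, so
  P(bacterial infection | fever) = 0.111402 / 0.227439 ≈ 0.4898

With the extra evidence:
P(fever | ¬influenza) = 0.08*0.826 + 0.61*0.174 = 0.066080 + 0.106140 = 0.172220
Of this, 0.106140 comes from 0.61*0.174 (the bacterial infection=true cases).
So P(bacterial infection | fever, ¬influenza) = 0.106140/0.172220 ≈ 0.6163.
With influenza excluded, bacterial infection must carry more of the explanatory weight for the fever.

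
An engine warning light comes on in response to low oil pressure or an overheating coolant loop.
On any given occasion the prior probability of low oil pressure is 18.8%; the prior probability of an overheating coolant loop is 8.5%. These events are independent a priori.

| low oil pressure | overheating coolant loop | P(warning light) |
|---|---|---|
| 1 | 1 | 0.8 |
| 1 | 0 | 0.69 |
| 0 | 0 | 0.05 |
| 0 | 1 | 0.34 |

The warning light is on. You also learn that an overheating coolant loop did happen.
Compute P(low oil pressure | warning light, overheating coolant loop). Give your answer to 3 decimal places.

P(low oil pressure | warning light, overheating coolant loop) ≈ 0.353

P(warning light | overheating coolant loop) = 0.34·0.812 + 0.8·0.188 = 0.276080 + 0.150400 = 0.426480
Of this, 0.150400 comes from 0.8·0.188 (the low oil pressure=true cases).
Hence the posterior is 0.150400/0.426480 ≈ 0.353.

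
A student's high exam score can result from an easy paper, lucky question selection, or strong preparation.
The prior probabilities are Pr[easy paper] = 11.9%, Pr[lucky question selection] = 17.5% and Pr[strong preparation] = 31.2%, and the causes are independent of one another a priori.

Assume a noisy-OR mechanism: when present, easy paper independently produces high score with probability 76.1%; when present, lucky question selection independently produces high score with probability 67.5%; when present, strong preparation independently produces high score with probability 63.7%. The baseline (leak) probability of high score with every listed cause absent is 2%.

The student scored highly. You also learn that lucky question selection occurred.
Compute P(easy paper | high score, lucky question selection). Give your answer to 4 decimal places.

Under noisy-OR, P(high score | causes) = 1 − (1−0.02)·∏(1−qᵢ) over the active causes.
Sum P(high score|·) weighted by the priors over the 4 (easy paper, strong preparation) configurations:
  P(high score | lucky question selection) = 0.6815*0.881*0.688 + 0.884385*0.881*0.312 + 0.923879*0.119*0.688 + 0.972368*0.119*0.312
        = 0.413076 + 0.243093 + 0.075640 + 0.036102 = 0.767911
The terms with easy paper present sum to 0.111742, so
  P(easy paper | high score, lucky question selection) = 0.111742 / 0.767911 ≈ 0.1455

P(easy paper | high score, lucky question selection) ≈ 0.1455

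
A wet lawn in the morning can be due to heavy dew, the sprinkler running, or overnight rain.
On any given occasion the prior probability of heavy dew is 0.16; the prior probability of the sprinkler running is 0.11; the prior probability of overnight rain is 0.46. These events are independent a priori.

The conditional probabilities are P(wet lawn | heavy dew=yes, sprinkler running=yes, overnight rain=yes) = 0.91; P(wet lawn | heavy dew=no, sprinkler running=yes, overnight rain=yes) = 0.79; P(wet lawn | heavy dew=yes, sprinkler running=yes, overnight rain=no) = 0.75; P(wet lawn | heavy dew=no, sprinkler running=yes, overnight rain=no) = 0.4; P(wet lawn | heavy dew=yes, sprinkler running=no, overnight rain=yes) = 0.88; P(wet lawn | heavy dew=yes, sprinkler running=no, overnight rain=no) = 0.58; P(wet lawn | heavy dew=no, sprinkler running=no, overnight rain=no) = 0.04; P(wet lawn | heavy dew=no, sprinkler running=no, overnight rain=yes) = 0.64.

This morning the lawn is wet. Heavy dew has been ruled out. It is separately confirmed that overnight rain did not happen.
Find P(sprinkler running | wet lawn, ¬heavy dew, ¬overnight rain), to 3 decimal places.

P(wet lawn | ¬heavy dew, ¬overnight rain) = 0.04·0.89 + 0.4·0.11 = 0.035600 + 0.044000 = 0.079600
Of this, 0.044000 comes from 0.4·0.11 (the sprinkler running=true cases).
Hence the posterior is 0.044000/0.079600 ≈ 0.553.

P(sprinkler running | wet lawn, ¬heavy dew, ¬overnight rain) ≈ 0.553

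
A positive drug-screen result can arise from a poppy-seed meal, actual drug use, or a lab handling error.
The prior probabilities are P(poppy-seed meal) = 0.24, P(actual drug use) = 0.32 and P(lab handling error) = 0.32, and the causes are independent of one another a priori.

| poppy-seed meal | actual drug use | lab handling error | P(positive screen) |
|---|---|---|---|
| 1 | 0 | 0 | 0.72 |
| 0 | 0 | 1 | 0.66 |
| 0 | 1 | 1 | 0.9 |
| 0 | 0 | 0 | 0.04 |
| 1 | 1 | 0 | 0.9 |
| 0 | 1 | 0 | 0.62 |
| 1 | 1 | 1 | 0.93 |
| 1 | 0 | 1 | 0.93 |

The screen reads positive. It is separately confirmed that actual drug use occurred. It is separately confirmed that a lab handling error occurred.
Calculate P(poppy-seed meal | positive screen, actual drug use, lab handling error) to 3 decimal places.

P(poppy-seed meal | positive screen, actual drug use, lab handling error) ≈ 0.246

Weight on poppy-seed meal=true, given the evidence: 0.93*0.24 = 0.223200
Normalizer over all consistent configurations: 0.9*0.76 + 0.93*0.24 = 0.907200
Posterior = 0.223200 / 0.907200 ≈ 0.246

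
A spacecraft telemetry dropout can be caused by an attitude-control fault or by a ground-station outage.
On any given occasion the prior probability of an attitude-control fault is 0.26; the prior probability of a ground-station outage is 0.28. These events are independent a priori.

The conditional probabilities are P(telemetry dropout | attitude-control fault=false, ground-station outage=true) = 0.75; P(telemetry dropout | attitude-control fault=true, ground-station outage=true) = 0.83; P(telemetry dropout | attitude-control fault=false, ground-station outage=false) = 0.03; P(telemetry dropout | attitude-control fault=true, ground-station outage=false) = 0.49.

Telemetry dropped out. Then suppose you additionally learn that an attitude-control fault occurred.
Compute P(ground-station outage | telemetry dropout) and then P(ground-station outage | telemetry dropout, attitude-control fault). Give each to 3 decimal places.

P(ground-station outage | telemetry dropout) ≈ 0.667; P(ground-station outage | telemetry dropout, attitude-control fault) ≈ 0.397

P(telemetry dropout) = 0.03×0.74×0.72 + 0.75×0.74×0.28 + 0.49×0.26×0.72 + 0.83×0.26×0.28 = 0.015984 + 0.155400 + 0.091728 + 0.060424 = 0.323536
Of this, 0.215824 comes from 0.155400 + 0.060424 (the ground-station outage=true cases).
Hence the posterior is 0.215824/0.323536 ≈ 0.667.

With the extra evidence:
P(telemetry dropout | attitude-control fault) = 0.49·0.72 + 0.83·0.28 = 0.352800 + 0.232400 = 0.585200
Of this, 0.232400 comes from 0.83·0.28 (the ground-station outage=true cases).
So P(ground-station outage | telemetry dropout, attitude-control fault) = 0.232400/0.585200 ≈ 0.397.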